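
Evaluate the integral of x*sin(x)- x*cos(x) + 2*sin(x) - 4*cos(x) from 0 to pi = pi + 6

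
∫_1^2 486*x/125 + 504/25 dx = 3249/125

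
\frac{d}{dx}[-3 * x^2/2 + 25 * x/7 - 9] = 25/7 - 3*x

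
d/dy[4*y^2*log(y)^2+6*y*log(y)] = 8*y*log(y)^2 + 8*y*log(y) + 6*log(y) + 6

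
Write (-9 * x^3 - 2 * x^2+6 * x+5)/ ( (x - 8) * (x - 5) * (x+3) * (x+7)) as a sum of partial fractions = -41/(10*(x + 7)) + 53/(88*(x + 3)) + 95/(24*(x - 5)) - 1561/(165*(x - 8))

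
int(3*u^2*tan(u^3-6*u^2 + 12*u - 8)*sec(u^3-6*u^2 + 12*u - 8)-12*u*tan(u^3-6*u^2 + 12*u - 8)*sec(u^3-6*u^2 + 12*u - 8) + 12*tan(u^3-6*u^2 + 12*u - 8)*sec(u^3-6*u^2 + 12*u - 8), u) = sec((u - 2)^3) + C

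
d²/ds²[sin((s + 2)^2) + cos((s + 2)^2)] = -4*sqrt(2)*s^2*sin(s^2 + 4*s + pi/4 + 4) - 16*sqrt(2)*s*sin(s^2 + 4*s + pi/4 + 4) - 18*sin(s^2 + 4*s + 4) - 14*cos(s^2 + 4*s + 4)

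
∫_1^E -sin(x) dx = cos(E) - cos(1)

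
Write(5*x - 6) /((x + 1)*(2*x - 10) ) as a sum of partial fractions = 11/(12*(x + 1)) + 19/(12*(x - 5))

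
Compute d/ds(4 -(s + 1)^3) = -3*s^2 - 6*s - 3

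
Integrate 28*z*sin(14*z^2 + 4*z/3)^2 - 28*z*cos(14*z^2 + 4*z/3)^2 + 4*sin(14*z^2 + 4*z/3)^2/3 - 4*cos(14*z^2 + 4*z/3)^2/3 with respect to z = -sin(2*z*(21*z + 2)/3)*cos(2*z*(21*z + 2)/3) + C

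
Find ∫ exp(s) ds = exp(s) + C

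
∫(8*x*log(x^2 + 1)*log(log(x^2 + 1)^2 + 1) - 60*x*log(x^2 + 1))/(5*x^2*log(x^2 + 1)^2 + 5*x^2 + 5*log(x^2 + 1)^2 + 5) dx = (log(log(x^2 + 1)^2 + 1) - 15)*log(log(x^2 + 1)^2 + 1)/5 + C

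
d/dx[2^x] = 2^x*log(2)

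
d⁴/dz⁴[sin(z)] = sin(z)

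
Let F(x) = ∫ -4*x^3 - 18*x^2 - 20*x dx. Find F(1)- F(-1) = -12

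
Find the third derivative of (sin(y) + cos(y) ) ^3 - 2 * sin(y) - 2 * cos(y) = sqrt(2)*(-27*sin(3*y + pi/4) + cos(y + pi/4))/2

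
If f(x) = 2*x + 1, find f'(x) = 2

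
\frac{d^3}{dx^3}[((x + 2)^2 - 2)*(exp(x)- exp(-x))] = (x^2*exp(2*x) + x^2 + 10*x*exp(2*x) - 2*x + 20*exp(2*x) - 4)*exp(-x)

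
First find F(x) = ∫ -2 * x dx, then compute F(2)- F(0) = -4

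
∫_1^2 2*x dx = 3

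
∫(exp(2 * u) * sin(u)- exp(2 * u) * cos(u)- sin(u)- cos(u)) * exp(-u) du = -2*cos(u)*sinh(u) + C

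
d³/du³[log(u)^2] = (4*log(u) - 6)/u^3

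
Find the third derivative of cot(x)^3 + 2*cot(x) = -60*cot(x)^6 - 126*cot(x)^4 - 76*cot(x)^2 - 10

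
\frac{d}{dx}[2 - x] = -1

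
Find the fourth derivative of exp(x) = exp(x)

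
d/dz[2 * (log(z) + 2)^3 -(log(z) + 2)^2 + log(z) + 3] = (6*log(z)^2 + 22*log(z) + 21)/z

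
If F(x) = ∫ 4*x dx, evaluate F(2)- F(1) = 6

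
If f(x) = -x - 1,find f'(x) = -1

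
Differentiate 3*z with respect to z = 3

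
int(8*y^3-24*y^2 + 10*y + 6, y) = 2*y^4 - 8*y^3 + 5*y^2 + 6*y + C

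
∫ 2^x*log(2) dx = 2^x + C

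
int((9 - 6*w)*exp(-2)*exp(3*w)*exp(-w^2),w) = 3*exp(-w^2 + 3*w - 2) + C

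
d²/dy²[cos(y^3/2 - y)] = -9*y^4*cos(y^3/2 - y)/4 + 3*y^2*cos(y^3/2 - y) - 3*y*sin(y^3/2 - y) - cos(y^3/2 - y)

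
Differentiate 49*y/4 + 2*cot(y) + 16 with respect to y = 41/4 - 2*cot(y)^2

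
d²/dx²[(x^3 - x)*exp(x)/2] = x^3*exp(x)/2 + 3*x^2*exp(x) + 5*x*exp(x)/2 - exp(x)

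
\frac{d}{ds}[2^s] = 2^s*log(2)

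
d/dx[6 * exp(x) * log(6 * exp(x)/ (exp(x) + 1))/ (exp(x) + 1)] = (6*(x - log(exp(x) + 1))*exp(x) + 6*exp(x) + 6*exp(x)*log(6))/(exp(2*x) + 2*exp(x) + 1)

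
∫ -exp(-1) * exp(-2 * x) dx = exp(-2*x - 1)/2 + C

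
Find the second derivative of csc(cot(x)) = (-(-1 + sin(x)^(-2))^2 + 2*(-1 + sin(x)^(-2))^2/sin(1/tan(x))^2 + 1 - 2/sin(1/tan(x))^2 - 2/sin(x)^2 + 4/(sin(x)^2*sin(1/tan(x))^2) - 2*cos(x)*cos(1/tan(x))/(sin(x)^3*sin(1/tan(x))))/sin(1/tan(x))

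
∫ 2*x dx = x^2 + C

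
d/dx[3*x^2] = 6*x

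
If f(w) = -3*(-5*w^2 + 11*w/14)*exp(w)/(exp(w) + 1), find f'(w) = (210*w^2*exp(w) + 420*w*exp(2*w) + 387*w*exp(w) - 33*exp(2*w) - 33*exp(w))/(14*exp(2*w) + 28*exp(w) + 14)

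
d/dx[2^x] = 2^x*log(2)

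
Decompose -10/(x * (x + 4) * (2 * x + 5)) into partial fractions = 8/(3*(2*x + 5)) - 5/(6*(x + 4)) - 1/(2*x)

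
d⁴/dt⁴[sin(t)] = sin(t)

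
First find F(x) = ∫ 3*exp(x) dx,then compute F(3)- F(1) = -3*E + 3*exp(3)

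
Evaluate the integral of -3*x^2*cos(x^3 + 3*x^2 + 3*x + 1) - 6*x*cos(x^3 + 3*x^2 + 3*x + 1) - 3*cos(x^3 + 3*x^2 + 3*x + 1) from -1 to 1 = -sin(8)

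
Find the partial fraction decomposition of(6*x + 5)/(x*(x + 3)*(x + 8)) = -43/(40*(x + 8)) + 13/(15*(x + 3)) + 5/(24*x)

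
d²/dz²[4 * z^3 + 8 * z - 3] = 24*z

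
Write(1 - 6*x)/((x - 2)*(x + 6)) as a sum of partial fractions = -37/(8*(x + 6)) - 11/(8*(x - 2))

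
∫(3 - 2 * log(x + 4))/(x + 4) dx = (3 - log(x + 4))*log(x + 4) + C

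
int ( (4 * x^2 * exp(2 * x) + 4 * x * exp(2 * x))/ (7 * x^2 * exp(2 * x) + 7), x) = 2*log(x^2*exp(2*x) + 1)/7 + C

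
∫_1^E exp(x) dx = -E + exp(E)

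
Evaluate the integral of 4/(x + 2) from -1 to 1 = 4*log(3)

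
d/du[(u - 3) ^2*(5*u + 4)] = 15*u^2 - 52*u + 21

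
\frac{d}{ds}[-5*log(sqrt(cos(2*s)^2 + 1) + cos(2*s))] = (10*sqrt(cos(2*s)^2 + 1)*sin(2*s) + 5*sin(4*s))/(sqrt(cos(2*s)^2 + 1)*cos(2*s) + cos(2*s)^2 + 1)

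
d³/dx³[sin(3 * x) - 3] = -27*cos(3*x)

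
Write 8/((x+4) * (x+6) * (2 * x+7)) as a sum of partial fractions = 32/(5*(2*x + 7)) + 4/(5*(x + 6)) - 4/(x + 4)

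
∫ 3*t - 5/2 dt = 3*t^2/2 - 5*t/2 + C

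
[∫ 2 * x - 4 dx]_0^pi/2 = -4 + (-2 + pi/2)^2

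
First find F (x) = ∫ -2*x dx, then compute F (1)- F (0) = -1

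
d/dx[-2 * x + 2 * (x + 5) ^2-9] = 4*x + 18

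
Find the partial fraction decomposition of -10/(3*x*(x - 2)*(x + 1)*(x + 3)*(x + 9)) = -5/(7128*(x + 9)) + 1/(54*(x + 3)) - 5/(72*(x + 1)) - 1/(99*(x - 2)) + 5/(81*x)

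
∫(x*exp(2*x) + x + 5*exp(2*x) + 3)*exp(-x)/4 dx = (x + 4)*sinh(x)/2 + C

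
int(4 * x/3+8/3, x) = 2*x^2/3 + 8*x/3 + C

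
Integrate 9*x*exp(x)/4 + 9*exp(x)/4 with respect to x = 9*x*exp(x)/4 + C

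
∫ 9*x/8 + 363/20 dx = 9*x^2/16 + 363*x/20 + C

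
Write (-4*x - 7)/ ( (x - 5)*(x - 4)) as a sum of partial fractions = 23/(x - 4) - 27/(x - 5)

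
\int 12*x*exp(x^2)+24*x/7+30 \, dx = 12*x^2/7 + 30*x + 6*exp(x^2) + C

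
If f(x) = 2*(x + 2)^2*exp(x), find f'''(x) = 2*x^2*exp(x) + 20*x*exp(x) + 44*exp(x)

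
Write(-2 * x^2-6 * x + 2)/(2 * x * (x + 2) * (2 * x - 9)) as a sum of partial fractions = -131/(117*(2*x - 9)) + 3/(26*(x + 2)) - 1/(18*x)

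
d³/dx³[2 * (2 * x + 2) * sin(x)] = -4*x*cos(x) - 12*sin(x) - 4*cos(x)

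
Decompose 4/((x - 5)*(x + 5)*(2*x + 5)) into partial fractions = -16/(75*(2*x + 5)) + 2/(25*(x + 5)) + 2/(75*(x - 5))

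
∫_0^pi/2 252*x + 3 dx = 3*pi/2 + 63*pi^2/2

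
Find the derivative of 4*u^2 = 8*u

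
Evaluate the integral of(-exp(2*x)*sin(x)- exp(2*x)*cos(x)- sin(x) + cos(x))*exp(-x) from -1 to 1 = 0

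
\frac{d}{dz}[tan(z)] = cos(z)^(-2)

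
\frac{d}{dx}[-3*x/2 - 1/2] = -3/2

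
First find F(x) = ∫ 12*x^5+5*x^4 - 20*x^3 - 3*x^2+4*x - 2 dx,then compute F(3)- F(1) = 1284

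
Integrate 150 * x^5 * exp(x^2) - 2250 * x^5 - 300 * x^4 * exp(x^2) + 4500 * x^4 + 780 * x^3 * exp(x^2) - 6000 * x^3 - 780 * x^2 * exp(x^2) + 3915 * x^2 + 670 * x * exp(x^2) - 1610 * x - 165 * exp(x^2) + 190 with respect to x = 5*(-5*x^2 + 2*x + exp(x^2))*(3*x^2 - 3*x + 15*(x^2 - x + 1)^2 + 4) + C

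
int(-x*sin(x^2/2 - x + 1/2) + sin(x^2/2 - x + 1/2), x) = cos((x - 1)^2/2) + C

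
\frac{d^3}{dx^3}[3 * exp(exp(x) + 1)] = 3*exp(x + exp(x) + 1) + 9*exp(2*x + exp(x) + 1) + 3*exp(3*x + exp(x) + 1)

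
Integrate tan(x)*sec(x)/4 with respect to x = sec(x)/4 + C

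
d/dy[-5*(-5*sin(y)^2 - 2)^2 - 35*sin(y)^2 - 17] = -260*sin(2*y) + 125*sin(4*y)/2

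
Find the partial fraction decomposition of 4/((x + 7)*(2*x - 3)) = 8/(17*(2*x - 3)) - 4/(17*(x + 7))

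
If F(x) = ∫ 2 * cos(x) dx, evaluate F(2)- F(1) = -2*sin(1) + 2*sin(2)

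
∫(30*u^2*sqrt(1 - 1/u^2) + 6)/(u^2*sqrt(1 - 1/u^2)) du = 30*u + 6*asec(u) + C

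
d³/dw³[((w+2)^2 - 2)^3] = 120*w^3 + 720*w^2 + 1296*w + 672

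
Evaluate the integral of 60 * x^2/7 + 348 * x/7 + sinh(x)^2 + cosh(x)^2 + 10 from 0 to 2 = sinh(4)/2 + 996/7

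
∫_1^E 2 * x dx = -1 + exp(2)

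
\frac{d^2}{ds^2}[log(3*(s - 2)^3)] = -3/(s^2 - 4*s + 4)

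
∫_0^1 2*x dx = 1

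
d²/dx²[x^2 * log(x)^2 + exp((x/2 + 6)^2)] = x^2*exp(x^2/4 + 6*x + 36)/4 + 6*x*exp(x^2/4 + 6*x + 36) + 73*exp(x^2/4 + 6*x + 36)/2 + 2*log(x)^2 + 6*log(x) + 2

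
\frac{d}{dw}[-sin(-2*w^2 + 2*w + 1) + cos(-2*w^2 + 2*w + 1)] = 4*w*sin(-2*w^2 + 2*w + 1) + 4*w*cos(-2*w^2 + 2*w + 1) - 2*sin(-2*w^2 + 2*w + 1) - 2*cos(-2*w^2 + 2*w + 1)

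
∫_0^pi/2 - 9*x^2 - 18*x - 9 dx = 3 - 3*(1 + pi/2)^3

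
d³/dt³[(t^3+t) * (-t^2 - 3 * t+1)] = -60*t^2 - 72*t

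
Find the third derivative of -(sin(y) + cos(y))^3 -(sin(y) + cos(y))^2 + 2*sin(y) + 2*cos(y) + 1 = 27*sqrt(2)*sin(3*y + pi/4)/2 + 8*cos(2*y) - sqrt(2)*cos(y + pi/4)/2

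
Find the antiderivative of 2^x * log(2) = 2^x + C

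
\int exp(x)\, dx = exp(x) + C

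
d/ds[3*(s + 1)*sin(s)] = 3*s*cos(s) + 3*sin(s) + 3*cos(s)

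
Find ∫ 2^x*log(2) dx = 2^x + C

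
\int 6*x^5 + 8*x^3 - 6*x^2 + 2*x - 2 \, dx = x^6 + 2*x^4 - 2*x^3 + x^2 - 2*x + C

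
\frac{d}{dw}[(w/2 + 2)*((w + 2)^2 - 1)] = 3*w^2/2 + 8*w + 19/2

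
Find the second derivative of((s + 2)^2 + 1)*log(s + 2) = (2*s^2*log(s + 2) + 3*s^2 + 8*s*log(s + 2) + 12*s + 8*log(s + 2) + 11)/(s^2 + 4*s + 4)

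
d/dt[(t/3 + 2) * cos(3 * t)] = -t*sin(3*t) - 6*sin(3*t) + cos(3*t)/3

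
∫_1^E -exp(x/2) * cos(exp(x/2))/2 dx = -sin(exp(E/2)) + sin(exp(1/2))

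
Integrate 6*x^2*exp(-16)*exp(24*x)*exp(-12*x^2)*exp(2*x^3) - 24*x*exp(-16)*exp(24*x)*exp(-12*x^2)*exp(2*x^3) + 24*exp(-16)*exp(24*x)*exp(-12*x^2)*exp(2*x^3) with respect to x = exp(2*(x - 2)^3) + C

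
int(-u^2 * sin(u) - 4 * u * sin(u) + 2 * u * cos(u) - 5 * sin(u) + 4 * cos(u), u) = ((u + 2)^2 + 1)*cos(u) + C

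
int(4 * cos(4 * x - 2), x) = sin(4*x - 2) + C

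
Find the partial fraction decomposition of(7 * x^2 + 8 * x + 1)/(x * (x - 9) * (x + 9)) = 248/(81*(x + 9)) + 320/(81*(x - 9)) - 1/(81*x)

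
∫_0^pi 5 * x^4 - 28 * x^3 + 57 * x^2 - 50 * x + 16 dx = 4 + (-2 + pi)^2*(-1 + pi)^3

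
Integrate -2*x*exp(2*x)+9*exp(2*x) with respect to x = (5 - x)*exp(2*x) + C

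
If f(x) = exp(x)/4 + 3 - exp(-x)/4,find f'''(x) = (exp(2*x) + 1)*exp(-x)/4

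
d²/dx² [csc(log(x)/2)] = (2*sin(log(x)) + cos(log(x)) + 3)/(2*x^2*(3*sin(log(x)/2) - sin(3*log(x)/2)))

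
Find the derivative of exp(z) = exp(z)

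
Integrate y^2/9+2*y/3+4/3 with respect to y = y^3/27 + y^2/3 + 4*y/3 + C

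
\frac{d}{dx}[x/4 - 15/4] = 1/4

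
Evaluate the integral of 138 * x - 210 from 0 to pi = -175 + 6*pi^2 + 7*(-5 + 3*pi)^2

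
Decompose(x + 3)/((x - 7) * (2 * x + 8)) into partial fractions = 1/(22*(x + 4)) + 5/(11*(x - 7))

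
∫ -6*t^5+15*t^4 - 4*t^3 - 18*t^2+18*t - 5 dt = -t^6 + 3*t^5 - t^4 - 6*t^3 + 9*t^2 - 5*t + C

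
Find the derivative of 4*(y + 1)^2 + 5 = 8*y + 8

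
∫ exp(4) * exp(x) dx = exp(x + 4) + C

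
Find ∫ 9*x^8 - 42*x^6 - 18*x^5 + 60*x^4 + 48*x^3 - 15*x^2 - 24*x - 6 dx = x^9 - 6*x^7 - 3*x^6 + 12*x^5 + 12*x^4 - 5*x^3 - 12*x^2 - 6*x + C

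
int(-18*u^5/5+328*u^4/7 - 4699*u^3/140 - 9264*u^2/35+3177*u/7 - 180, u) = -3*u^6/5 + 328*u^5/35 - 4699*u^4/560 - 3088*u^3/35 + 3177*u^2/14 - 180*u + C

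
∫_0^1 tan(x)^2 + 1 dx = tan(1)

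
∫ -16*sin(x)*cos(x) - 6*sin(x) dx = 2*(4*cos(x) + 3)*cos(x) + C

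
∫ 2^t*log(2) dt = 2^t + C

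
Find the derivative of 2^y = 2^y*log(2)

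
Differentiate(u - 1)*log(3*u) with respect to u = (u*log(u) + u + u*log(3) - 1)/u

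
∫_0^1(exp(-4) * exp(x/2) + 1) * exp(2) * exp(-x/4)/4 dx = -exp(7/4) - exp(-2) + exp(-7/4) + exp(2)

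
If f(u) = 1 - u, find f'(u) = -1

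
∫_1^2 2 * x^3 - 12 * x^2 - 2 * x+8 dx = -31/2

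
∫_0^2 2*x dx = 4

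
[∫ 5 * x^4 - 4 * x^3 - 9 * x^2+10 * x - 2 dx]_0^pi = (-1 + pi)^3*(-1 + (1 + pi)^2)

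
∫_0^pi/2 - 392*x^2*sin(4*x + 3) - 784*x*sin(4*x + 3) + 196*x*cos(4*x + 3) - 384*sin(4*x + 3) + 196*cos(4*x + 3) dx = 49*pi*(pi/2 + 2)*cos(3)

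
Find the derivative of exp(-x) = -exp(-x)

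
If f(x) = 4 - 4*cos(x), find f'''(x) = -4*sin(x)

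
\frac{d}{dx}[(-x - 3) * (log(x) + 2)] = (-x*log(x) - 3*x - 3)/x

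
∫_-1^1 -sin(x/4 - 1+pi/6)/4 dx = -sin(pi/3 + 5/4) + sin(3/4 + pi/3)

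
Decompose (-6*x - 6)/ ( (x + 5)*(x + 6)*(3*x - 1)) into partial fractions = -9/(38*(3*x - 1)) + 30/(19*(x + 6)) - 3/(2*(x + 5))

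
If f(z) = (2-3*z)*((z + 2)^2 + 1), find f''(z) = -18*z - 20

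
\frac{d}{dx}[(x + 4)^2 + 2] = 2*x + 8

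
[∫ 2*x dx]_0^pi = pi^2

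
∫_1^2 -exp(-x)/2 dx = -exp(-1)/2 + exp(-2)/2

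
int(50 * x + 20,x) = 25*x^2 + 20*x + C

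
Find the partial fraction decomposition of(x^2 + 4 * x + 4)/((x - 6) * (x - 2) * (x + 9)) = 49/(165*(x + 9)) - 4/(11*(x - 2)) + 16/(15*(x - 6))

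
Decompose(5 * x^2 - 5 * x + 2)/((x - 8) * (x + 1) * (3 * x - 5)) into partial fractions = -17/(38*(3*x - 5)) + 1/(6*(x + 1)) + 94/(57*(x - 8))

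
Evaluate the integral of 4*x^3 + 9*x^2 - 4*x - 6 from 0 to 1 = -4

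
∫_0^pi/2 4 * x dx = pi^2/2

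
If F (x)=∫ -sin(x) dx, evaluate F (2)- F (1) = -cos(1) + cos(2)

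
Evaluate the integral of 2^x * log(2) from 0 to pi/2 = -1 + 2^(pi/2)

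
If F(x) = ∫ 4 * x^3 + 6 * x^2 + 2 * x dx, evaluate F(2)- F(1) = 32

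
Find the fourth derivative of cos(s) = cos(s)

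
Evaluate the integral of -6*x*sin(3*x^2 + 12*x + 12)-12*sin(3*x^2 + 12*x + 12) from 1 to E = cos(3*(2 + E)^2) - cos(27)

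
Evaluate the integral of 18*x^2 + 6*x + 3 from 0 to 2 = 66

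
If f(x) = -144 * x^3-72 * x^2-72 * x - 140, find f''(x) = -864*x - 144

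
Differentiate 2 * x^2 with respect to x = 4*x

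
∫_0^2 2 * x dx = 4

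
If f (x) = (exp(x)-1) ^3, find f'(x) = 3*exp(3*x) - 6*exp(2*x) + 3*exp(x)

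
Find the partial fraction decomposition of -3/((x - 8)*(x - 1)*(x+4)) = -1/(20*(x + 4)) + 3/(35*(x - 1)) - 1/(28*(x - 8))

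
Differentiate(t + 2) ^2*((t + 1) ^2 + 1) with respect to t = 4*t^3 + 18*t^2 + 28*t + 16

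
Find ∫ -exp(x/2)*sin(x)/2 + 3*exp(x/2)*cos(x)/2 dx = sqrt(2)*exp(x/2)*sin(x + pi/4) + C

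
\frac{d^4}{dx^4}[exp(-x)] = exp(-x)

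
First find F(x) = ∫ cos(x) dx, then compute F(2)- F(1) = -sin(1) + sin(2)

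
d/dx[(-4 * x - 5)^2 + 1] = 32*x + 40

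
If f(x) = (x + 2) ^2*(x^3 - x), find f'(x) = 5*x^4 + 16*x^3 + 9*x^2 - 8*x - 4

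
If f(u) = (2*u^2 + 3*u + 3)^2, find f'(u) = 16*u^3 + 36*u^2 + 42*u + 18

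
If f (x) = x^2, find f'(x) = 2*x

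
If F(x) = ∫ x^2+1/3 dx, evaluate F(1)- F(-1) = 4/3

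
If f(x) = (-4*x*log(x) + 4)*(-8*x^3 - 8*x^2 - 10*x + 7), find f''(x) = (384*x^3*log(x) + 224*x^3 + 192*x^2*log(x) - 32*x^2 + 80*x*log(x) + 56*x - 28)/x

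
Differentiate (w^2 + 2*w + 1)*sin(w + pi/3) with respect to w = w^2*cos(w + pi/3) + 2*w*sin(w + pi/3) + 2*w*cos(w + pi/3) + 2*sin(w + pi/3) + cos(w + pi/3)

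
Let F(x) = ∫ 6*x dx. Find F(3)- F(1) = 24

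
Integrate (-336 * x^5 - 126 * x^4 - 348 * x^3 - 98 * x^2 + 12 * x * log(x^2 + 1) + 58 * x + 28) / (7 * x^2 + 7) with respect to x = -2*x*(42*x^3 + 21*x^2 + 3*x - 14)/7 + 3*log(x^2 + 1)^2/7 + 5*log(x^2 + 1) + C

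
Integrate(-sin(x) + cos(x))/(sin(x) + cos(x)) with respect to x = log(3*sin(x) + 3*cos(x)) + C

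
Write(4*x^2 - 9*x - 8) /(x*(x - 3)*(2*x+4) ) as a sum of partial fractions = 13/(10*(x + 2)) + 1/(30*(x - 3)) + 2/(3*x)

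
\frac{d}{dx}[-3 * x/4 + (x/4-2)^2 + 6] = x/8 - 7/4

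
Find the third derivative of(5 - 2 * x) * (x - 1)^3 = 66 - 48*x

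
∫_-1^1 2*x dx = 0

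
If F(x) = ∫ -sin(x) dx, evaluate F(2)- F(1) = -cos(1) + cos(2)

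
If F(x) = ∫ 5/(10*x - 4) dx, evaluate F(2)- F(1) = -log(3)/2 + log(8)/2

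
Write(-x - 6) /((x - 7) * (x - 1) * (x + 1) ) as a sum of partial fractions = -5/(16*(x + 1)) + 7/(12*(x - 1)) - 13/(48*(x - 7))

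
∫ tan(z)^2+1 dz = tan(z) + C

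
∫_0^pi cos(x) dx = 0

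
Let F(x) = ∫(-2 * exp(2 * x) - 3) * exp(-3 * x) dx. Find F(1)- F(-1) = -exp(3) - 2*E + exp(-3) + 2*exp(-1)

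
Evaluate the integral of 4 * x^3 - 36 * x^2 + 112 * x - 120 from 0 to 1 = -75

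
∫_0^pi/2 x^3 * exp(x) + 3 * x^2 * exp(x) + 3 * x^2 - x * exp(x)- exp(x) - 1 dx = (1 + exp(pi/2))*(-pi/2 + pi^3/8)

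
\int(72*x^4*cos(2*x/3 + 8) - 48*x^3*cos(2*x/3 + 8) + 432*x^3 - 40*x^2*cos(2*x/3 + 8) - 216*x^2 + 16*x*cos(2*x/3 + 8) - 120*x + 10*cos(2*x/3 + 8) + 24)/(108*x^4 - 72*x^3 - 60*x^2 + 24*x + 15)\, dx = log(4*(-3*x^2 + x + 1)^2 + 1) + sin(2*x/3 + 8) + C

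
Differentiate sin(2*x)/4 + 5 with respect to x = cos(2*x)/2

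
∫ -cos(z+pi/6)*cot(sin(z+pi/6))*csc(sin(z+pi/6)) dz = csc(sin(z + pi/6)) + C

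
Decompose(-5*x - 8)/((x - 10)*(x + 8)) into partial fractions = -16/(9*(x + 8)) - 29/(9*(x - 10))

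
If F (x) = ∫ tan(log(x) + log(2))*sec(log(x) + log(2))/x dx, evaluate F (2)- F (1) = -sec(log(2)) + sec(log(4))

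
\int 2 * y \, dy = y^2 + C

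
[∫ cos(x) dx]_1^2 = -sin(1) + sin(2)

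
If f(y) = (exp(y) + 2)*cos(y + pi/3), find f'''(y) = -2*sqrt(2)*exp(y)*cos(y + pi/12) + 2*sin(y + pi/3)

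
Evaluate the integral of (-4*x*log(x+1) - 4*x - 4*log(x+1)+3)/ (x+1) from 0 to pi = (3 - 4*pi)*log(1 + pi)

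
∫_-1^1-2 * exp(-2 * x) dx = -exp(2) + exp(-2)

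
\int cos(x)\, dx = sin(x) + C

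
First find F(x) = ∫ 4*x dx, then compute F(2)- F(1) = 6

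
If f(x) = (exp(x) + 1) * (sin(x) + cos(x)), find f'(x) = 2*exp(x)*cos(x) - sin(x) + cos(x)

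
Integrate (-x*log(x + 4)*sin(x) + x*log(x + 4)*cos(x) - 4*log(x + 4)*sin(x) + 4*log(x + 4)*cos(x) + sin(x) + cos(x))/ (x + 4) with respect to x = sqrt(2)*log(x + 4)*sin(x + pi/4) + C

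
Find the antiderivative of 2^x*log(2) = 2^x + C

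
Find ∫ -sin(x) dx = cos(x) + C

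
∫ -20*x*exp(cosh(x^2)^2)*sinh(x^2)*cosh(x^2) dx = -5*exp(cosh(x^2)^2) + C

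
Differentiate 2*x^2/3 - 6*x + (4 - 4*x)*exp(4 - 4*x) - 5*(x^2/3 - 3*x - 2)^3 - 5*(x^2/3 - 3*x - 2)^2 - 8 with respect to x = (-10*x^5*exp(4*x - 4) + 225*x^4*exp(4*x - 4) - 1520*x^3*exp(4*x - 4) + 2295*x^2*exp(4*x - 4) + 3822*x*exp(4*x - 4) + 144*x + 1026*exp(4*x - 4) - 180)*exp(4 - 4*x)/9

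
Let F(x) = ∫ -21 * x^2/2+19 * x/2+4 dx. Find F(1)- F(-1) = 1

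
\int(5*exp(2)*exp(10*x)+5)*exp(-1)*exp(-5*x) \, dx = 2*sinh(5*x + 1) + C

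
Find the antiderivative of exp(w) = exp(w) + C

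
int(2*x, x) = x^2 + C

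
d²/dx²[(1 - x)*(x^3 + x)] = -12*x^2 + 6*x - 2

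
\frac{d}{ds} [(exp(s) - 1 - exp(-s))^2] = (2*exp(4*s) - 2*exp(3*s) - 2*exp(s) - 2)*exp(-2*s)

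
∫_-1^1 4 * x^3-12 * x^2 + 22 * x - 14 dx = -36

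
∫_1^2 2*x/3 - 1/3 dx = 2/3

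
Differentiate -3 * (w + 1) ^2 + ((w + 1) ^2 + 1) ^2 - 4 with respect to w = 4*w^3 + 12*w^2 + 10*w + 2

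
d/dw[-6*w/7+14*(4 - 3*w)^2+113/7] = 252*w - 2358/7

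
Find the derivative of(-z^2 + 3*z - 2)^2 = 4*z^3 - 18*z^2 + 26*z - 12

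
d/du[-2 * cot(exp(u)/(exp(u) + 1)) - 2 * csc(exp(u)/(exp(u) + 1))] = 2*(cos(exp(u)/(exp(u) + 1)) + 1)*exp(u)/((exp(2*u) + 2*exp(u) + 1)*sin(exp(u)/(exp(u) + 1))^2)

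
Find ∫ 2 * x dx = x^2 + C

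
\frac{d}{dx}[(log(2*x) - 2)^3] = (3*log(x)^2 - 12*log(x) + 6*log(2)*log(x) - 12*log(2) + 3*log(2)^2 + 12)/x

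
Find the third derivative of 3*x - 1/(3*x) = 2/x^4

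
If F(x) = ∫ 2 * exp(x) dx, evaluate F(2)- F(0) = -2 + 2*exp(2)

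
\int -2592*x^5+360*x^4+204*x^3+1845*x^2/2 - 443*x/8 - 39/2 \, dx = -432*x^6 + 72*x^5 + 51*x^4 + 615*x^3/2 - 443*x^2/16 - 39*x/2 + C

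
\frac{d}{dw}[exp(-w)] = -exp(-w)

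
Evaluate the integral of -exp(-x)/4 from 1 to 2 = -exp(-1)/4 + exp(-2)/4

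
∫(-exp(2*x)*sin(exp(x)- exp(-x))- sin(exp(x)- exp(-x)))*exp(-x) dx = cos(2*sinh(x)) + C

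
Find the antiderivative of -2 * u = -u^2 + C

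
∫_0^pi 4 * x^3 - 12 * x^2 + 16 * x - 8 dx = -4 + (1 + (-1 + pi)^2)^2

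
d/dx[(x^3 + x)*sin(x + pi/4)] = x^3*cos(x + pi/4) + 3*x^2*sin(x + pi/4) + x*cos(x + pi/4) + sin(x + pi/4)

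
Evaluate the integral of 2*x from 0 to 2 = 4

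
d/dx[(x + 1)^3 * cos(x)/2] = (x + 1)^2*(-x*sin(x) - sin(x) + 3*cos(x))/2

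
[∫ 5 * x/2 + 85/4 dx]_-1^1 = 85/2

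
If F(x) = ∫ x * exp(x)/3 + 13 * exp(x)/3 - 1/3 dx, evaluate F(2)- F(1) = -13*E/3 - 1/3 + 14*exp(2)/3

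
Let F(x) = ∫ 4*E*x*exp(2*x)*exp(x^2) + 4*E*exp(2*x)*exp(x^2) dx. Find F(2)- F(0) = -2*E + 2*exp(9)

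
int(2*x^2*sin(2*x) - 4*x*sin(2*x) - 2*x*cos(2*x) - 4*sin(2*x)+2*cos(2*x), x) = (-x^2 + 2*x + 2)*cos(2*x) + C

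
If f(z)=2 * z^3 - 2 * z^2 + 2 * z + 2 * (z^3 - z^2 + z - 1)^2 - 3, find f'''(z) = 240*z^3 - 240*z^2 + 144*z - 36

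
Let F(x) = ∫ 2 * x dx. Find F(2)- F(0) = 4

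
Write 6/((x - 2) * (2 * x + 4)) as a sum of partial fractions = -3/(4*(x + 2)) + 3/(4*(x - 2))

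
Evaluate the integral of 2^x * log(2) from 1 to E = -2 + 2^E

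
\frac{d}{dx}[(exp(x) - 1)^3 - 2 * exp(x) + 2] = 3*exp(3*x) - 6*exp(2*x) + exp(x)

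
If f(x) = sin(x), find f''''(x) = sin(x)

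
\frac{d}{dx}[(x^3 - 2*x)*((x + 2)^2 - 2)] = 5*x^4 + 16*x^3 - 16*x - 4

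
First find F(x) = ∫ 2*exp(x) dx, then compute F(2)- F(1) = -2*E + 2*exp(2)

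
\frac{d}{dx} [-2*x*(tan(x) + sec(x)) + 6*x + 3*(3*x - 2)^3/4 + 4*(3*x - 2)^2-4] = 243*x^2/4 - 2*x*tan(x)^2 - 2*x*tan(x)*sec(x) - 11*x - 2*tan(x) - 2*sec(x) - 15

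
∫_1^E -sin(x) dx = cos(E) - cos(1)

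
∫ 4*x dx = 2*x^2 + C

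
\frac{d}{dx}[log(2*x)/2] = 1/(2*x)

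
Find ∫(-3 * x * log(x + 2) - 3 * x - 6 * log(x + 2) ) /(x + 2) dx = -3*x*log(x + 2) + C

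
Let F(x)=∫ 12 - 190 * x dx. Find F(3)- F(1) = -736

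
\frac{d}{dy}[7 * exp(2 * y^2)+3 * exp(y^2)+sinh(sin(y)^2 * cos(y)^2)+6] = 28*y*exp(2*y^2) + 6*y*exp(y^2) + sin(4*y)*cosh(cos(2*y)^2/4 - 1/4)/2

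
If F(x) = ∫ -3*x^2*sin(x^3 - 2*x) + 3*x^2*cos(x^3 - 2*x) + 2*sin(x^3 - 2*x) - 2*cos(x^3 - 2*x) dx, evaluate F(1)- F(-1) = -2*sin(1)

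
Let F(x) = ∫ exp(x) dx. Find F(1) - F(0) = -1 + E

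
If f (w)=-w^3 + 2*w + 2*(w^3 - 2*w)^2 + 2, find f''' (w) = 240*w^3 - 192*w - 6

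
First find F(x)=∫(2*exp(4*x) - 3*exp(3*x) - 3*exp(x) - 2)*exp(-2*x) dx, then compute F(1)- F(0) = -3*E + 3*exp(-1) + (E - exp(-1))^2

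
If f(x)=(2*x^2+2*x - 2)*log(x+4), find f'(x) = (4*x^2*log(x + 4) + 2*x^2 + 18*x*log(x + 4) + 2*x + 8*log(x + 4) - 2)/(x + 4)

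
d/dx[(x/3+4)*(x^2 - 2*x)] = x^2 + 20*x/3 - 8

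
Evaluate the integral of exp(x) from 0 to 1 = -1 + E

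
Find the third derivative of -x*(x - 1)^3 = 18 - 24*x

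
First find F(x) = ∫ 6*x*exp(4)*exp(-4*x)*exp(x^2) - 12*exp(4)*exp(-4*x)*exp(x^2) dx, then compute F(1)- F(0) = -3*exp(4) + 3*E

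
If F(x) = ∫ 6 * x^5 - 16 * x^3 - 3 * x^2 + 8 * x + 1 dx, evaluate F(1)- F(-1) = 0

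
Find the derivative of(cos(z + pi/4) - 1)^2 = 2*sin(z + pi/4) - cos(2*z)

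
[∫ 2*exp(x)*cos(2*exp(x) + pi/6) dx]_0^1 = -sin(pi/6 + 2) + sin(pi/6 + 2*E)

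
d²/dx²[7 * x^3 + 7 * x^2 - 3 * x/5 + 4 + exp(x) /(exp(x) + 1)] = (42*x*exp(3*x) + 126*x*exp(2*x) + 126*x*exp(x) + 42*x + 14*exp(3*x) + 41*exp(2*x) + 43*exp(x) + 14)/(exp(3*x) + 3*exp(2*x) + 3*exp(x) + 1)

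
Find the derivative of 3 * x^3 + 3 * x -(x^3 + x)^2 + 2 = -6*x^5 - 8*x^3 + 9*x^2 - 2*x + 3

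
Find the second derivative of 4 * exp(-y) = 4*exp(-y)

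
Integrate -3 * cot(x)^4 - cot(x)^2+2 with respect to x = (cot(x)^2 - 2)*cot(x) + C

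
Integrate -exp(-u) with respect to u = exp(-u) + C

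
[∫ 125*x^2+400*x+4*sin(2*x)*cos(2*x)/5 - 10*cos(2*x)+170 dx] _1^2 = cos(4)/10 - cos(8)/10 - 5*sin(4) + 5*sin(2) + 3185/3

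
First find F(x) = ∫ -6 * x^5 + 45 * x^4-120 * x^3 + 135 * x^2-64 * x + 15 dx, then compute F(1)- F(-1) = 138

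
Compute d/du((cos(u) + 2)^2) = -2*(cos(u) + 2)*sin(u)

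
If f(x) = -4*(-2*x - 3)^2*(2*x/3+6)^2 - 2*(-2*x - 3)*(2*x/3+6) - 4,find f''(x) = -256*x^2/3 - 896*x - 5840/3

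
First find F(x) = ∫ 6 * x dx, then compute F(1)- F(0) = 3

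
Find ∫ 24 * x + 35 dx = 12*x^2 + 35*x + C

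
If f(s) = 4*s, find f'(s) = 4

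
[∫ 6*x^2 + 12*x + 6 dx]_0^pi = -2 + 2*(1 + pi)^3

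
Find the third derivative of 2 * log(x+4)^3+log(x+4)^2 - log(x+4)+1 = (12*log(x + 4)^2 - 32*log(x + 4) + 4)/(x^3 + 12*x^2 + 48*x + 64)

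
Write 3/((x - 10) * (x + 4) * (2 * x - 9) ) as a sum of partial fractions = -12/(187*(2*x - 9)) + 3/(238*(x + 4)) + 3/(154*(x - 10))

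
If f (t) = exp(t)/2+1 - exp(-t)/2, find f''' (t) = (exp(2*t) + 1)*exp(-t)/2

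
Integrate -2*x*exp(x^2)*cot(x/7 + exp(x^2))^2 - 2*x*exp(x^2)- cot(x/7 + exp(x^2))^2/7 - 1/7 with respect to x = cot(x/7 + exp(x^2)) + C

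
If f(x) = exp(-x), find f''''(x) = exp(-x)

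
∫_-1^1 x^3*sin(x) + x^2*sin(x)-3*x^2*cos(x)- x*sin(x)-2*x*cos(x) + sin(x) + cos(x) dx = 0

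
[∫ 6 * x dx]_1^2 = 9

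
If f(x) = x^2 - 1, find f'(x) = 2*x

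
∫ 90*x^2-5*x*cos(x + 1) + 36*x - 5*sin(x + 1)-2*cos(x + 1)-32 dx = 2*(5*x - 2)*(3*x^2 + 3*x - 2) - (5*x + 2)*sin(x + 1) + C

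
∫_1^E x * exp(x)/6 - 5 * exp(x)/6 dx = (-2 + E/3)*exp(E)/2 + 5*E/6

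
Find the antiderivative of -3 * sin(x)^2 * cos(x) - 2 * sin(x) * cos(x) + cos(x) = (sin(x) + 1)*cos(x)^2 + C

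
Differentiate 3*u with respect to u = 3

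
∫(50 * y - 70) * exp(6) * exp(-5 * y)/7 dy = 2*(-5*y - 14*exp(5*y - 6) + 6)*exp(6 - 5*y)/7 + C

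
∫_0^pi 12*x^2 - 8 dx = -8*pi + 4*pi^3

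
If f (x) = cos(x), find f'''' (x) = cos(x)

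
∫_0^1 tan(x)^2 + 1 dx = tan(1)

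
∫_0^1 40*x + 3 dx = 23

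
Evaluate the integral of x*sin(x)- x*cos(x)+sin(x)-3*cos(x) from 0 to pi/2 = -pi/2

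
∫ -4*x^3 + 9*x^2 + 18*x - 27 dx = -x^4 + 3*x^3 + 9*x^2 - 27*x + C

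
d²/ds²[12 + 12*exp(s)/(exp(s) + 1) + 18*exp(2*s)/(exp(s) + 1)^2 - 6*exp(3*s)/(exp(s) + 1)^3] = (-30*exp(4*s) - 30*exp(3*s) + 84*exp(2*s) + 12*exp(s))/(exp(5*s) + 5*exp(4*s) + 10*exp(3*s) + 10*exp(2*s) + 5*exp(s) + 1)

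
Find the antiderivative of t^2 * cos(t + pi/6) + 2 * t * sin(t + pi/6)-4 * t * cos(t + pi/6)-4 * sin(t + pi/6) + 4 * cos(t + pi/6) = (t - 2)^2*sin(t + pi/6) + C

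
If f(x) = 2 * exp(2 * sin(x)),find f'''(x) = 4*(-3*sin(2*x) + 2*cos(x) + cos(3*x))*exp(2*sin(x))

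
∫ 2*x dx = x^2 + C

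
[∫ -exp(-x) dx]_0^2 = -1 + exp(-2)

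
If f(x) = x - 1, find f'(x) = 1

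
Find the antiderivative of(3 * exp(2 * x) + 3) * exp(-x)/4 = 3*sinh(x)/2 + C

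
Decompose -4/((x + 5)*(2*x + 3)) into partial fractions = -8/(7*(2*x + 3)) + 4/(7*(x + 5))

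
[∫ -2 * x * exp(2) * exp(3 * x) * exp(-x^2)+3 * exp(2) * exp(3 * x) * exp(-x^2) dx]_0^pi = -exp(2) + exp(-pi^2 + 2 + 3*pi)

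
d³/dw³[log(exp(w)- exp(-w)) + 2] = (8*exp(4*w) + 8*exp(2*w))/(exp(6*w) - 3*exp(4*w) + 3*exp(2*w) - 1)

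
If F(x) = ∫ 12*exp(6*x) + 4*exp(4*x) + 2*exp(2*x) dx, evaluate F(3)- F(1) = -exp(6) - exp(4) - exp(2) + exp(12) + 2*exp(18)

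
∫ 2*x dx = x^2 + C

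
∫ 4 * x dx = 2*x^2 + C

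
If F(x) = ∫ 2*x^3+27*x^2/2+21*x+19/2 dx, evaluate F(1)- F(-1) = 28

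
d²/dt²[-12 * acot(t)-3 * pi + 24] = -24*t/(t^4 + 2*t^2 + 1)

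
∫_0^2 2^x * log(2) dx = 3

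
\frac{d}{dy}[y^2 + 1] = 2*y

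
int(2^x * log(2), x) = 2^x + C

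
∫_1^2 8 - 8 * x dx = -4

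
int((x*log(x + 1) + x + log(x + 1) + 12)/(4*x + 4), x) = (x + 12)*log(x + 1)/4 + C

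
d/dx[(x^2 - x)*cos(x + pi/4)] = -x^2*sin(x + pi/4) + x*sin(x + pi/4) + 2*x*cos(x + pi/4) - cos(x + pi/4)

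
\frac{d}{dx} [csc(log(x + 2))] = -cot(log(x + 2))*csc(log(x + 2))/(x + 2)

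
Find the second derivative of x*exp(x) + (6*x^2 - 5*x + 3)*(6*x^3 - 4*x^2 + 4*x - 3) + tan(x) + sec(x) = 720*x^3 - 648*x^2 + x*exp(x) + 372*x + 2*exp(x) + 2*tan(x)^3 + 2*tan(x)^2*sec(x) + 2*tan(x) + sec(x) - 100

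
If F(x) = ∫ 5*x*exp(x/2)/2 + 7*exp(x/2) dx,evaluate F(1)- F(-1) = exp(-1/2) + 9*exp(1/2)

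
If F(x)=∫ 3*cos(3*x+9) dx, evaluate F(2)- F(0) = -sin(9) + sin(15)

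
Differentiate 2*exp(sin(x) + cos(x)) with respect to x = 2*sqrt(2)*exp(sin(x))*exp(cos(x))*cos(x + pi/4)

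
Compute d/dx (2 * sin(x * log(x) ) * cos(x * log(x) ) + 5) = 2*(log(x) + 1)*cos(2*x*log(x))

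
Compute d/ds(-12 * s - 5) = -12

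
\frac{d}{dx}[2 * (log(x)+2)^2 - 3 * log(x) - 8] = (4*log(x) + 5)/x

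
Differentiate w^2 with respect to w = 2*w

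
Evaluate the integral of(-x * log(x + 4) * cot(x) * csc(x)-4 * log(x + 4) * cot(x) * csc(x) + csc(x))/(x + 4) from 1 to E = -log(5)*csc(1) + log(E + 4)*csc(E)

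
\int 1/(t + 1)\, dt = log(t + 1) + C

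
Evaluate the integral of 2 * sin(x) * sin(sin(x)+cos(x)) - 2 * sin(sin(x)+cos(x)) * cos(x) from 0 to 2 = -2*cos(1) + 2*cos(cos(2) + sin(2))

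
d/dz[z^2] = 2*z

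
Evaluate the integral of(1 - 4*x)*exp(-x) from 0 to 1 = -3 + 7*exp(-1)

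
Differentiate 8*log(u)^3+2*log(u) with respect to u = (24*log(u)^2 + 2)/u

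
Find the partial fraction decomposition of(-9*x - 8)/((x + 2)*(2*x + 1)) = -7/(3*(2*x + 1)) - 10/(3*(x + 2))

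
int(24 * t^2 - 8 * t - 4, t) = 8*t^3 - 4*t^2 - 4*t + C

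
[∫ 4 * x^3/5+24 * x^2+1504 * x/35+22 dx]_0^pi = 52*pi^2/35 + 22*pi + 4*pi^3 + 5*(pi^2/5 + 2*pi)^2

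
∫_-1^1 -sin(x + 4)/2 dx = cos(5)/2 - cos(3)/2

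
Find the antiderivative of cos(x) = sin(x) + C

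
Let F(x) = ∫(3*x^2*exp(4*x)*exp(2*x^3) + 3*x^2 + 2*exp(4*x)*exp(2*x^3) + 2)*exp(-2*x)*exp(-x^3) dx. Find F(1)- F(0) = -exp(-3) + exp(3)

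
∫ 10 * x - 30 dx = 5*x^2 - 30*x + C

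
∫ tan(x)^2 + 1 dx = tan(x) + C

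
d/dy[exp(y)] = exp(y)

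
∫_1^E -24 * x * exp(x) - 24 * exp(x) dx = -24*exp(1 + E) + 24*E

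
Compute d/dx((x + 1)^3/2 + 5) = 3*x^2/2 + 3*x + 3/2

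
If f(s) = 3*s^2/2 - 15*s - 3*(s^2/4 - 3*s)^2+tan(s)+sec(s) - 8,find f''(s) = -9*s^2/4 + 27*s + 2*tan(s)^3 + 2*tan(s)^2*sec(s) + 2*tan(s) + sec(s) - 51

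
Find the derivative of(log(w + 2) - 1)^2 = (2*log(w + 2) - 2)/(w + 2)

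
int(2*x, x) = x^2 + C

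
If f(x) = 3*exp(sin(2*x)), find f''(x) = -12*exp(sin(2*x))*sin(2*x) + 12*exp(sin(2*x))*cos(2*x)^2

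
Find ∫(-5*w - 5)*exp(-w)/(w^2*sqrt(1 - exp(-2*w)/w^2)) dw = 5*acsc(w*exp(w)) + C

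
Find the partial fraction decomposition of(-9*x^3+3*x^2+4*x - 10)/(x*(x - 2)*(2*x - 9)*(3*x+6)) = -6011/(1755*(2*x - 9)) - 11/(52*(x + 2)) + 31/(60*(x - 2)) - 5/(54*x)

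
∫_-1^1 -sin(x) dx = 0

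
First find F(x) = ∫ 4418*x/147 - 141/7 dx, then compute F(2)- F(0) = 2914/147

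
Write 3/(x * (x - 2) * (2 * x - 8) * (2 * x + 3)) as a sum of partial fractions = -4/(77*(2*x + 3)) - 3/(56*(x - 2)) + 3/(176*(x - 4)) + 1/(16*x)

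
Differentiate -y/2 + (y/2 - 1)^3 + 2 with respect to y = 3*y^2/8 - 3*y/2 + 1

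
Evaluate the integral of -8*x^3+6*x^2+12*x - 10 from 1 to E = (-1 + E)^3*(-2*E - 4)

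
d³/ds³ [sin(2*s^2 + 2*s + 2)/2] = -32*s^3*cos(2*s^2 + 2*s + 2) - 48*s^2*cos(2*s^2 + 2*s + 2) - 24*s*sin(2*s^2 + 2*s + 2) - 24*s*cos(2*s^2 + 2*s + 2) - 12*sin(2*s^2 + 2*s + 2) - 4*cos(2*s^2 + 2*s + 2)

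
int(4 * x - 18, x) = 2*x^2 - 18*x + C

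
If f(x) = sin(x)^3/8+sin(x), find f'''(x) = -35*cos(x)/32 + 27*cos(3*x)/32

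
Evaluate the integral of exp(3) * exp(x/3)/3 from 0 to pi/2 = -exp(3) + exp(pi/6 + 3)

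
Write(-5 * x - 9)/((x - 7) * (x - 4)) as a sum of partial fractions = 29/(3*(x - 4)) - 44/(3*(x - 7))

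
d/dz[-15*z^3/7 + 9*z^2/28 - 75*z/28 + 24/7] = -45*z^2/7 + 9*z/14 - 75/28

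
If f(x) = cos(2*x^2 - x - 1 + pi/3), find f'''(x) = 64*x^3*sin(2*x^2 - x - 1 + pi/3) - 48*x^2*sin(2*x^2 - x - 1 + pi/3) + 12*x*sin(2*x^2 - x - 1 + pi/3) - 48*x*cos(2*x^2 - x - 1 + pi/3) - sin(2*x^2 - x - 1 + pi/3) + 12*cos(2*x^2 - x - 1 + pi/3)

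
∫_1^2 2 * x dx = 3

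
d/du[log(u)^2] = 2*log(u)/u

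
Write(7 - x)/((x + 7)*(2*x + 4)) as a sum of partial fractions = -7/(5*(x + 7)) + 9/(10*(x + 2))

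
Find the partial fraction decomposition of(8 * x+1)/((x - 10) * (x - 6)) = -49/(4*(x - 6)) + 81/(4*(x - 10))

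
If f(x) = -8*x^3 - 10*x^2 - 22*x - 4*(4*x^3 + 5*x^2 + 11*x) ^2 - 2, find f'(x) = -384*x^5 - 800*x^4 - 1808*x^3 - 1344*x^2 - 988*x - 22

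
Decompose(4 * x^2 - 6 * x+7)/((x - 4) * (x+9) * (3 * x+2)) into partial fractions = -23/(70*(3*x + 2)) + 77/(65*(x + 9)) + 47/(182*(x - 4))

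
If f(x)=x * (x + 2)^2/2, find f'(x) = 3*x^2/2 + 4*x + 2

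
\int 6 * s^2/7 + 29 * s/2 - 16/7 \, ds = 2*s^3/7 + 29*s^2/4 - 16*s/7 + C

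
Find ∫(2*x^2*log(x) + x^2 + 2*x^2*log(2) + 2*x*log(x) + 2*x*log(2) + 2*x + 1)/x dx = (x + 1)^2*log(2*x) + C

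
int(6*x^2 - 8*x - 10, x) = 2*x^3 - 4*x^2 - 10*x + C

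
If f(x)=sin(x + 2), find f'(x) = cos(x + 2)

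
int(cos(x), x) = sin(x) + C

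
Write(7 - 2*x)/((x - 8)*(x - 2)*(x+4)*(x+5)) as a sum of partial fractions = -17/(91*(x + 5)) + 5/(24*(x + 4)) - 1/(84*(x - 2)) - 1/(104*(x - 8))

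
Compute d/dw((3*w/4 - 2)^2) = 9*w/8 - 3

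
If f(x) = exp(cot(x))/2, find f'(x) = -exp(1/tan(x))/(2*sin(x)^2)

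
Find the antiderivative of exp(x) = exp(x) + C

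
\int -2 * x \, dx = -x^2 + C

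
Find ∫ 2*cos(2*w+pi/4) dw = sin(2*w + pi/4) + C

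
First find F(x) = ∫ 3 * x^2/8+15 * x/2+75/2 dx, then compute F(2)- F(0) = 91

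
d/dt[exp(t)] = exp(t)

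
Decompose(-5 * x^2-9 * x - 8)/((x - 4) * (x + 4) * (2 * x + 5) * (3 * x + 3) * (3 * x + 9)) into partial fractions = -268/(1053*(2*x + 5)) - 13/(162*(x + 4)) + 13/(63*(x + 3)) + 2/(405*(x + 1)) - 31/(8190*(x - 4))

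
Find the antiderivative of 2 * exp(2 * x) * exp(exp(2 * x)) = exp(exp(2*x)) + C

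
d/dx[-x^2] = -2*x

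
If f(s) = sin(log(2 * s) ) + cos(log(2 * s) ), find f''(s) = -2*cos(log(s) + log(2))/s^2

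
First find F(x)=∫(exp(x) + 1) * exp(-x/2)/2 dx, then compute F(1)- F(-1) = -2*exp(-1/2) + 2*exp(1/2)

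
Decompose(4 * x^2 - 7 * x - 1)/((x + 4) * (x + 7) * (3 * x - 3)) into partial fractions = 61/(18*(x + 7)) - 91/(45*(x + 4)) - 1/(30*(x - 1))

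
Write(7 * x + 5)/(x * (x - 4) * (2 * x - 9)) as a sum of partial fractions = 146/(9*(2*x - 9)) - 33/(4*(x - 4)) + 5/(36*x)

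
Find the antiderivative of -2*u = -u^2 + C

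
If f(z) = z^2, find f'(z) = 2*z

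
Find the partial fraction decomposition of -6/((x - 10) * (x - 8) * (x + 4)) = -1/(28*(x + 4)) + 1/(4*(x - 8)) - 3/(14*(x - 10))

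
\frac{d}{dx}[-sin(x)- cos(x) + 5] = sin(x) - cos(x)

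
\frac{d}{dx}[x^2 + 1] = 2*x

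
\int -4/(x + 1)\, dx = -4*log(x + 1) + C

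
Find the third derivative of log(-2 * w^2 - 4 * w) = (4*w^3 + 12*w^2 + 24*w + 16)/(w^6 + 6*w^5 + 12*w^4 + 8*w^3)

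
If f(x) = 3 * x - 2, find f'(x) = 3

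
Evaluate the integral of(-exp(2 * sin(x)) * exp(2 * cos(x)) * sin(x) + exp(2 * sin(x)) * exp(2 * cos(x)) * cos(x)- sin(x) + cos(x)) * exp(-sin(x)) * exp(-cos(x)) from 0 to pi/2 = 0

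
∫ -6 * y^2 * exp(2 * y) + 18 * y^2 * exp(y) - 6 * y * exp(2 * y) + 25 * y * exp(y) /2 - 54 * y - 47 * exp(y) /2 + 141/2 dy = y*exp(y)/2 - 3*y/2 - 3*(y*exp(y) - 3*y + 4)^2 + C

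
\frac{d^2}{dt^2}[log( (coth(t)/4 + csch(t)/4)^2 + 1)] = (32*cosh(t)^3 + 136*cosh(t)^2 + 172*cosh(t) + 80 + 2*cosh(t)^5/sinh(t)^2 + 14*cosh(t)/sinh(t)^2 + 16/sinh(t)^2)/(289*sinh(t)^4 + 72*sinh(t)^2 - 9*cosh(t) + 17*cosh(3*t) + 8)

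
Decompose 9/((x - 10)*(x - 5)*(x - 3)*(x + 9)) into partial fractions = -3/(1064*(x + 9)) + 3/(56*(x - 3)) - 9/(140*(x - 5)) + 9/(665*(x - 10))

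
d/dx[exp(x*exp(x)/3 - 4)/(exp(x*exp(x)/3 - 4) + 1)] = (x*exp(x*exp(x)/3 + x - 4) + exp(x*exp(x)/3 + x - 4))/(3*exp(-8)*exp(2*x*exp(x)/3) + 6*exp(-4)*exp(x*exp(x)/3) + 3)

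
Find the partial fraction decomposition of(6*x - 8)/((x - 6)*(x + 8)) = 4/(x + 8) + 2/(x - 6)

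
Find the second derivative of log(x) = -1/x^2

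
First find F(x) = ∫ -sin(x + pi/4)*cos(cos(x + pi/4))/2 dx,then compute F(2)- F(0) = sin(cos(pi/4 + 2))/2 - sin(sqrt(2)/2)/2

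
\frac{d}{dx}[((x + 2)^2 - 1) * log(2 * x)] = (2*x^2*log(x) + x^2 + 2*x^2*log(2) + 4*x*log(x) + 4*x*log(2) + 4*x + 3)/x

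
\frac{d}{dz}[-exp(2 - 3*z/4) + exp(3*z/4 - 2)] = (3*exp(3*z/2 - 4) + 3)*exp(2 - 3*z/4)/4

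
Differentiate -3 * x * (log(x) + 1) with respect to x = -3*log(x) - 6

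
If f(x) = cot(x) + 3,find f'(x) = -1/sin(x)^2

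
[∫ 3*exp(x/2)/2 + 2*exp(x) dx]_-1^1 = -3*exp(-1/2) - 2*exp(-1) + 3*exp(1/2) + 2*E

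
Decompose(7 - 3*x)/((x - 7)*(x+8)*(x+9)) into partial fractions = 17/(8*(x + 9)) - 31/(15*(x + 8)) - 7/(120*(x - 7))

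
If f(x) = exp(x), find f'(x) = exp(x)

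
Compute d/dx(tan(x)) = cos(x)^(-2)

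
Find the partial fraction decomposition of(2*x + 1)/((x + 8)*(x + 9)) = 17/(x + 9) - 15/(x + 8)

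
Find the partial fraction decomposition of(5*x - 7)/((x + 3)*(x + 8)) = 47/(5*(x + 8)) - 22/(5*(x + 3))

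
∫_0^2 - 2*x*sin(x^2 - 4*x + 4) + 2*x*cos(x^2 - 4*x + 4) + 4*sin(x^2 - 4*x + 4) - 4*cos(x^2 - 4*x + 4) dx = -cos(4) - sin(4) + 1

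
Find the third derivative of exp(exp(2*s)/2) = 4*exp(2*s + exp(2*s)/2) + 6*exp(4*s + exp(2*s)/2) + exp(6*s + exp(2*s)/2)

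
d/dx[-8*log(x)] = -8/x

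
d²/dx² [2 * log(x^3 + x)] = (-6*x^4 - 2)/(x^6 + 2*x^4 + x^2)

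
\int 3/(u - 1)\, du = log(3*(u - 1)^3) + C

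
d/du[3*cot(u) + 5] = -3/sin(u)^2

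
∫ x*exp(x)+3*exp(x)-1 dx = (x + 2)*(exp(x) - 1) + C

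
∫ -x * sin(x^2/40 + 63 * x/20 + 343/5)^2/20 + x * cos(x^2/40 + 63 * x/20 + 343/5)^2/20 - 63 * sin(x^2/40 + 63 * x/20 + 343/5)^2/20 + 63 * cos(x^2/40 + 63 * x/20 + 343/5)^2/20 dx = sin((x^2 + 126*x + 2744)/20)/2 + C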